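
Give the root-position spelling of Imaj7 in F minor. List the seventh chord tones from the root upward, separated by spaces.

F A C E

Imaj7 is built on scale degree 1, which is F in both F minor and its parallel. Building the major-seventh chord from the parallel major on F: F–A–C–E.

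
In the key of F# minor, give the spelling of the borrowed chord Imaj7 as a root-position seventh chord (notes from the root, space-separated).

The root, F#, is scale degree 1 — the same note in F# minor and F# major; only the chord quality changes. In F# major the chord on F# is F#–A#–C#–E#.

F# A# C# E#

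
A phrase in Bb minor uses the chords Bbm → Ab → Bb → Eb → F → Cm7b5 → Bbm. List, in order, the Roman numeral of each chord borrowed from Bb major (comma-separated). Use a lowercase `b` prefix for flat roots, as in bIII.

In Bb minor (with V from harmonic minor) the diatonic chords are Bbm, Cdim, Db, Ebm, F, Gb, Ab. Of the given chords, Bbm, Ab, F and Cm7b5 are diatonic. Bb (Bb–D–F) doesn't fit — on degree 1 Bb minor would have Bbm (i). Bb is the degree-1 chord of Bb major, so it is the borrowed I. Eb (Eb–G–Bb) is not: scale degree 4 in Bb minor carries Ebm (iv). In Bb major the chord on that degree is Eb, so here it functions as IV, borrowed from the parallel major.

I, IV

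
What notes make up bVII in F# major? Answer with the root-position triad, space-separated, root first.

The root of bVII is the lowered 7th degree: E# becomes E. Stacking thirds in F# minor on E gives E–G#–B.

E G# B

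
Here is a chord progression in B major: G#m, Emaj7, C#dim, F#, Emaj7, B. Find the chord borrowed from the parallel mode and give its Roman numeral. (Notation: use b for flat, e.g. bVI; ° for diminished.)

The diatonic triads in B major are B, C#m, D#m, E, F#, G#m, A#dim. G#m, Emaj7, F# and B all belong to that set. C#dim (C#–E–G) doesn't fit — on degree 2 B major would have C#m (ii). C#dim is the degree-2 chord of B minor, so it is the borrowed ii°.

ii°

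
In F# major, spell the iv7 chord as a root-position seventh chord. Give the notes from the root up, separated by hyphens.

The root, B, is scale degree 4 — the same note in F# major and F# minor; only the chord quality changes. In F# minor the chord on B is B–D–F#–A.

B-D-F#-A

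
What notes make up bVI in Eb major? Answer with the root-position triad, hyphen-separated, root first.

The root of bVI is the lowered 6th degree: C becomes Cb. Stacking thirds in Eb minor on Cb gives Cb–Eb–Gb.

Cb-Eb-Gb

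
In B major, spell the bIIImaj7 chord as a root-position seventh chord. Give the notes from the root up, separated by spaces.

D F# A C#

Scale degree 3 in B major is D#. bIIImaj7 uses the lowered form, D, taken from B minor. In B minor the chord on D is D–F#–A–C#.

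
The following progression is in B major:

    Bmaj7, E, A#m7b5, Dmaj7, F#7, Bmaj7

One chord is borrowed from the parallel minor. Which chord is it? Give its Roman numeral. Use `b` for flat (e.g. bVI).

In B major the diatonic chords are B, C#m, D#m, E, F#, G#m, A#dim. Of the given chords, Bmaj7, E, A#m7b5 and F#7 are diatonic. Dmaj7 (D–F#–A–C#) doesn't fit — on degree 3 B major would have D#m (iii). Dmaj7 is the degree-3 chord of B minor, so it is the borrowed bIIImaj7.

bIIImaj7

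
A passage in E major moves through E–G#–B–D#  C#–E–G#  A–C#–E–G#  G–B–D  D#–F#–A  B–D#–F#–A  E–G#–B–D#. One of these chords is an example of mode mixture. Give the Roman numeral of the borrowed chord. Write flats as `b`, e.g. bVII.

E major has the diatonic set E, F#m, G#m, A, B, C#m, D#dim. Of the given chords, E–G#–B–D# = Emaj7, C#–E–G# = C#m, A–C#–E–G# = Amaj7, D#–F#–A = D#dim and B–D#–F#–A = B7 are diatonic. But G–B–D is foreign: the diatonic iii on degree 3 is G#m, whereas G comes from E minor. It is labeled bIII.

bIII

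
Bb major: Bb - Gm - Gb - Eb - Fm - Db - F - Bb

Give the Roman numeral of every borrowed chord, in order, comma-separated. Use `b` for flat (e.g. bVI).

bVI, v, bIII

In Bb major the diatonic chords are Bb, Cm, Dm, Eb, F, Gm, Adim. Bb, Gm, Eb and F are all diatonic. Gb (Gb–Bb–Db) is not: scale degree 6 in Bb major carries Gm (vi). In Bb minor the chord on that degree is Gb, so here it functions as bVI, borrowed from the parallel minor. But Fm (F–Ab–C) is foreign: the diatonic V on degree 5 is F, whereas Fm comes from Bb minor. It is labeled v. Db (Db–F–Ab) doesn't fit — on degree 3 Bb major would have Dm (iii). Db is the degree-3 chord of Bb minor, so it is the borrowed bIII.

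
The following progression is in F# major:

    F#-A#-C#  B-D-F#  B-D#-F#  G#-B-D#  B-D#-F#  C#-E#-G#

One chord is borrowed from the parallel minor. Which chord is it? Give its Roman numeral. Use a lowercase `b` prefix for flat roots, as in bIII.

iv

In F# major the diatonic chords are F#, G#m, A#m, B, C#, D#m, E#dim. Of the given chords, F#–A#–C# = F#, B–D#–F# = B, G#–B–D# = G#m and C#–E#–G# = C# are diatonic. B–D–F# doesn't fit — on degree 4 F# major would have B (IV). Bm is the degree-4 chord of F# minor, so it is the borrowed iv.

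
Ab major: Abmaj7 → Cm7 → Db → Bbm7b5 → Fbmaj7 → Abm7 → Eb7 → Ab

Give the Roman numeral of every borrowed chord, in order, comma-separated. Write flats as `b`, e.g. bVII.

In Ab major the diatonic chords are Ab, Bbm, Cm, Db, Eb, Fm, Gdim. Abmaj7, Cm7, Db, Eb7 and Ab are all diatonic. Bbm7b5 (Bb–Db–Fb–Ab) is not: scale degree 2 in Ab major carries Bbm (ii). In Ab minor the chord on that degree is Bbm7b5, so here it functions as iiø7, borrowed from the parallel minor. But Fbmaj7 (Fb–Ab–Cb–Eb) is foreign: the diatonic vi on degree 6 is Fm, whereas Fbmaj7 comes from Ab minor. It is labeled bVImaj7. Abm7 (Ab–Cb–Eb–Gb) is not: scale degree 1 in Ab major carries Ab (I). In Ab minor the chord on that degree is Abm7, so here it functions as i7, borrowed from the parallel minor.

iiø7, bVImaj7, i7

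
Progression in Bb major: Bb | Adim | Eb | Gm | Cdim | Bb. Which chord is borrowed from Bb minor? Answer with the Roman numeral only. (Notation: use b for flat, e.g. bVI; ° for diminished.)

ii°

The diatonic triads in Bb major are Bb, Cm, Dm, Eb, F, Gm, Adim. Bb, Adim, Eb and Gm are all diatonic. Cdim (C–Eb–Gb) doesn't fit — on degree 2 Bb major would have Cm (ii). Cdim is the degree-2 chord of Bb minor, so it is the borrowed ii°.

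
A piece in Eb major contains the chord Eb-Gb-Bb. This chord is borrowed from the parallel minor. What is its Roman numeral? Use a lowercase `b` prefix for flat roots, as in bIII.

The root Eb is the diatonic 1st degree of Eb major; the borrowing shows in the chord quality. Eb–Gb–Bb is a minor chord — the form found in Eb minor, not the diatonic I (Eb). Borrowed into Eb major it is written i.

i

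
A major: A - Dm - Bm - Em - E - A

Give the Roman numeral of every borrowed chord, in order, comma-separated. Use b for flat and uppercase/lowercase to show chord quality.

iv, v

A major has the diatonic set A, Bm, C#m, D, E, F#m, G#dim. A, Bm and E all belong to that set. Dm (D–F–A) is not: scale degree 4 in A major carries D (IV). In A minor the chord on that degree is Dm, so here it functions as iv, borrowed from the parallel minor. But Em (E–G–B) is foreign: the diatonic V on degree 5 is E, whereas Em comes from A minor. It is labeled v.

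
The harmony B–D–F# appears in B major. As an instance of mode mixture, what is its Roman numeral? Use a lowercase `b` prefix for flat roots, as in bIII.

B is scale degree 1 in B major. Diatonically B major has B (I) on that degree; B–D–F# is instead the minor chord native to B minor, so it takes the label i.

i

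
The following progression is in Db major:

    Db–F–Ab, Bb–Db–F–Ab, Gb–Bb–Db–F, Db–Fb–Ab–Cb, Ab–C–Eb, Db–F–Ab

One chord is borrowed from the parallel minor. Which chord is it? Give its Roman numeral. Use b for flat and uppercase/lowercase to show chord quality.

i7

The diatonic triads in Db major are Db, Ebm, Fm, Gb, Ab, Bbm, Cdim. Db–F–Ab = Db, Bb–Db–F–Ab = Bbm7, Gb–Bb–Db–F = Gbmaj7 and Ab–C–Eb = Ab are all diatonic. Db–Fb–Ab–Cb doesn't fit — on degree 1 Db major would have Db (I). Dbm7 is the degree-1 chord of Db minor, so it is the borrowed i7.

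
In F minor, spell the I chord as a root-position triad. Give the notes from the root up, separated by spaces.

F A C

The root, F, is scale degree 1 — the same note in F minor and F major; only the chord quality changes. Stacking thirds in F major on F gives F–A–C.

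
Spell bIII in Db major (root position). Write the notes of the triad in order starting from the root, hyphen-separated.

Fb-Ab-Cb

The root of bIII is the lowered 3rd degree: F becomes Fb. Building the major chord from the parallel minor on Fb: Fb–Ab–Cb.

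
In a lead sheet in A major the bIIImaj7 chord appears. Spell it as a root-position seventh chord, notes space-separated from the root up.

C E G B

Scale degree 3 in A major is C#. bIIImaj7 uses the lowered form, C, taken from A minor. Stacking thirds in A minor on C gives C–E–G–B.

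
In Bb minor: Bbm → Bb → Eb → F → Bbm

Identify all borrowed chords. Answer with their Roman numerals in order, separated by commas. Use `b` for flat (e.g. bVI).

I, IV

In Bb minor (with V from harmonic minor) the diatonic chords are Bbm, Cdim, Db, Ebm, F, Gb, Ab. Bbm and F are both diatonic. Bb (Bb–D–F) is not: scale degree 1 in Bb minor carries Bbm (i). In Bb major the chord on that degree is Bb, so here it functions as I, borrowed from the parallel major. Eb (Eb–G–Bb) doesn't fit — on degree 4 Bb minor would have Ebm (iv). Eb is the degree-4 chord of Bb major, so it is the borrowed IV.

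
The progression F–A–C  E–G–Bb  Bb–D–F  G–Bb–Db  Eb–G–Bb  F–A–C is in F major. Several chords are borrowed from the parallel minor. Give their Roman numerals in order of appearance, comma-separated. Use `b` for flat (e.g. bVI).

The diatonic triads in F major are F, Gm, Am, Bb, C, Dm, Edim. Of the given chords, F–A–C = F, E–G–Bb = Edim and Bb–D–F = Bb are diatonic. G–Bb–Db is not: scale degree 2 in F major carries Gm (ii). In F minor the chord on that degree is Gdim, so here it functions as ii°, borrowed from the parallel minor. Eb–G–Bb doesn't fit — on degree 7 F major would have Edim (vii°). Eb is the degree-7 chord of F minor, so it is the borrowed bVII.

ii°, bVII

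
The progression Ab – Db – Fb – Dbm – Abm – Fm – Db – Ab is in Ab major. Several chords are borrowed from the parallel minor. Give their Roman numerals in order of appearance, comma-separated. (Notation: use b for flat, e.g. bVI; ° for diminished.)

The diatonic triads in Ab major are Ab, Bbm, Cm, Db, Eb, Fm, Gdim. Of the given chords, Ab, Db and Fm are diatonic. But Fb (Fb–Ab–Cb) is foreign: the diatonic vi on degree 6 is Fm, whereas Fb comes from Ab minor. It is labeled bVI. But Dbm (Db–Fb–Ab) is foreign: the diatonic IV on degree 4 is Db, whereas Dbm comes from Ab minor. It is labeled iv. Abm (Ab–Cb–Eb) doesn't fit — on degree 1 Ab major would have Ab (I). Abm is the degree-1 chord of Ab minor, so it is the borrowed i.

bVI, iv, i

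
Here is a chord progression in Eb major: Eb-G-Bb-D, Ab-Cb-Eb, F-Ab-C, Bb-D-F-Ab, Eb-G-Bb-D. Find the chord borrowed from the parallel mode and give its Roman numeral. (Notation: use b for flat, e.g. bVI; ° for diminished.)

The diatonic triads in Eb major are Eb, Fm, Gm, Ab, Bb, Cm, Ddim. Of the given chords, Eb–G–Bb–D = Ebmaj7, F–Ab–C = Fm and Bb–D–F–Ab = Bb7 are diatonic. But Ab–Cb–Eb is foreign: the diatonic IV on degree 4 is Ab, whereas Abm comes from Eb minor. It is labeled iv.

iv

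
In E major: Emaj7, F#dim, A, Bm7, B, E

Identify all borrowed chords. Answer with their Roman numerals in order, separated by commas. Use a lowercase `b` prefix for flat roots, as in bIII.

E major has the diatonic set E, F#m, G#m, A, B, C#m, D#dim. Of the given chords, Emaj7, A, B and E are diatonic. F#dim (F#–A–C) is not: scale degree 2 in E major carries F#m (ii). In E minor the chord on that degree is F#dim, so here it functions as ii°, borrowed from the parallel minor. Bm7 (B–D–F#–A) is not: scale degree 5 in E major carries B (V). In E minor the chord on that degree is Bm7, so here it functions as v7, borrowed from the parallel minor.

ii°, v7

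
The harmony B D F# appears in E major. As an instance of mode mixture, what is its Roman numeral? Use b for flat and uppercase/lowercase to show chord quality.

B is scale degree 5 in E major. Diatonically E major has B (V) on that degree; B–D–F# is instead the minor chord native to E minor, so it takes the label v.

v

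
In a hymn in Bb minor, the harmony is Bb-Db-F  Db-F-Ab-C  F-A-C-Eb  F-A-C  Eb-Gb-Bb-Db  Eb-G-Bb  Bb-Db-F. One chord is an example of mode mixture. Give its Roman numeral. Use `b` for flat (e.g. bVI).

In Bb minor (with V from harmonic minor) the diatonic chords are Bbm, Cdim, Db, Ebm, F, Gb, Ab. Bb–Db–F = Bbm, Db–F–Ab–C = Dbmaj7, F–A–C–Eb = F7, F–A–C = F and Eb–Gb–Bb–Db = Ebm7 all belong to that set. But Eb–G–Bb is foreign: the diatonic iv on degree 4 is Ebm, whereas Eb comes from Bb major. It is labeled IV.

IV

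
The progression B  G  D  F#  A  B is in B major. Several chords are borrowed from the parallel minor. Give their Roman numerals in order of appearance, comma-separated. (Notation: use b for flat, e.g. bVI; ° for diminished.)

In B major the diatonic chords are B, C#m, D#m, E, F#, G#m, A#dim. B and F# are both diatonic. G (G–B–D) is not: scale degree 6 in B major carries G#m (vi). In B minor the chord on that degree is G, so here it functions as bVI, borrowed from the parallel minor. But D (D–F#–A) is foreign: the diatonic iii on degree 3 is D#m, whereas D comes from B minor. It is labeled bIII. A (A–C#–E) doesn't fit — on degree 7 B major would have A#dim (vii°). A is the degree-7 chord of B minor, so it is the borrowed bVII.

bVI, bIII, bVII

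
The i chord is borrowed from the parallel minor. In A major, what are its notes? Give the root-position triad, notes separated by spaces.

i is built on scale degree 1, which is A in both A major and its parallel. Stacking thirds in A minor on A gives A–C–E.

A C E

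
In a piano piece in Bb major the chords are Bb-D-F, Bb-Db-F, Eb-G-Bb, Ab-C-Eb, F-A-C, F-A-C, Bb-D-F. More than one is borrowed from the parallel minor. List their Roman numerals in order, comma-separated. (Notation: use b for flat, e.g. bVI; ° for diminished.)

i, bVII

Bb major has the diatonic set Bb, Cm, Dm, Eb, F, Gm, Adim. Bb–D–F = Bb, Eb–G–Bb = Eb and F–A–C = F are all diatonic. Bb–Db–F is not: scale degree 1 in Bb major carries Bb (I). In Bb minor the chord on that degree is Bbm, so here it functions as i, borrowed from the parallel minor. Ab–C–Eb doesn't fit — on degree 7 Bb major would have Adim (vii°). Ab is the degree-7 chord of Bb minor, so it is the borrowed bVII.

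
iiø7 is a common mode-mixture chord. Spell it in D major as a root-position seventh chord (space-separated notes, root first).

The root, E, is scale degree 2 — the same note in D major and D minor; only the chord quality changes. Building the half-diminished-seventh chord from the parallel minor on E: E–G–Bb–D.

E G Bb D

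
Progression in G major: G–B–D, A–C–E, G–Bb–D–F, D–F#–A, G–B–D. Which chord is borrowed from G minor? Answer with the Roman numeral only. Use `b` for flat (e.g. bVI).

i7

G major has the diatonic set G, Am, Bm, C, D, Em, F#dim. Of the given chords, G–B–D = G, A–C–E = Am and D–F#–A = D are diatonic. G–Bb–D–F is not: scale degree 1 in G major carries G (I). In G minor the chord on that degree is Gm7, so here it functions as i7, borrowed from the parallel minor.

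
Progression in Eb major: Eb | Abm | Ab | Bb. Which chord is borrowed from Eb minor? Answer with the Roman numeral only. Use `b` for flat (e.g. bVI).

iv

Eb major has the diatonic set Eb, Fm, Gm, Ab, Bb, Cm, Ddim. Of the given chords, Eb, Ab and Bb are diatonic. But Abm (Ab–Cb–Eb) is foreign: the diatonic IV on degree 4 is Ab, whereas Abm comes from Eb minor. It is labeled iv.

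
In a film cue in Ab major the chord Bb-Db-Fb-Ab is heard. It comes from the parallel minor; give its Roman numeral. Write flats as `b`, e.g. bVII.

iiø7

The root Bb is the diatonic 2nd degree of Ab major; the borrowing shows in the chord quality. Bb–Db–Fb–Ab is a half-diminished-seventh chord — the form found in Ab minor, not the diatonic ii (Bbm). Borrowed into Ab major it is written iiø7.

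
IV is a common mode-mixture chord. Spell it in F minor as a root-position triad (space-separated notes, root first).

Bb D F

IV is built on scale degree 4, which is Bb in both F minor and its parallel. Stacking thirds in F major on Bb gives Bb–D–F.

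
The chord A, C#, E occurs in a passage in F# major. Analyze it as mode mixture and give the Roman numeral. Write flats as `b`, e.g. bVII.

bIII

The root A is the lowered 3rd scale degree — diatonically F# major has A# there. The diatonic chord on degree 3 would be A#m (iii), but A–C#–E is the major chord from F# minor. As a borrowed chord it is labeled bIII.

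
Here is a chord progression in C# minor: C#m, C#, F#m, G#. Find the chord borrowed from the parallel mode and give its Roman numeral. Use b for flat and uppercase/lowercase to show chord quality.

The diatonic triads in C# minor (with V from harmonic minor) are C#m, D#dim, E, F#m, G#, A, B. C#m, F#m and G# all belong to that set. C# (C#–E#–G#) doesn't fit — on degree 1 C# minor would have C#m (i). C# is the degree-1 chord of C# major, so it is the borrowed I.

I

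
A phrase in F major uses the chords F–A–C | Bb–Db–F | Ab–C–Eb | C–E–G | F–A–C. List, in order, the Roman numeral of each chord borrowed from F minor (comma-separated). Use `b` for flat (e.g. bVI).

The diatonic triads in F major are F, Gm, Am, Bb, C, Dm, Edim. F–A–C = F and C–E–G = C are both diatonic. Bb–Db–F is not: scale degree 4 in F major carries Bb (IV). In F minor the chord on that degree is Bbm, so here it functions as iv, borrowed from the parallel minor. But Ab–C–Eb is foreign: the diatonic iii on degree 3 is Am, whereas Ab comes from F minor. It is labeled bIII.

iv, bIII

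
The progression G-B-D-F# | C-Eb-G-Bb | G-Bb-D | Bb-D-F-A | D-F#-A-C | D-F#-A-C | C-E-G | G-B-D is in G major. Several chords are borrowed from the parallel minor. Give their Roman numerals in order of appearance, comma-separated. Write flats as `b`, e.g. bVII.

G major has the diatonic set G, Am, Bm, C, D, Em, F#dim. G–B–D–F# = Gmaj7, D–F#–A–C = D7, C–E–G = C and G–B–D = G are all diatonic. But C–Eb–G–Bb is foreign: the diatonic IV on degree 4 is C, whereas Cm7 comes from G minor. It is labeled iv7. But G–Bb–D is foreign: the diatonic I on degree 1 is G, whereas Gm comes from G minor. It is labeled i. Bb–D–F–A is not: scale degree 3 in G major carries Bm (iii). In G minor the chord on that degree is Bbmaj7, so here it functions as bIIImaj7, borrowed from the parallel minor.

iv7, i, bIIImaj7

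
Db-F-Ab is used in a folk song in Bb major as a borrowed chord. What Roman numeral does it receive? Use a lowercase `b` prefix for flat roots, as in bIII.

In Bb major scale degree 3 is D; Db is its lowered form, from Bb minor. The diatonic chord on degree 3 would be Dm (iii), but Db–F–Ab is the major chord from Bb minor. As a borrowed chord it is labeled bIII.

bIII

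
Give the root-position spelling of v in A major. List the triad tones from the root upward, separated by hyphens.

The root, E, is scale degree 5 — the same note in A major and A minor; only the chord quality changes. Stacking thirds in A minor on E gives E–G–B.

E-G-B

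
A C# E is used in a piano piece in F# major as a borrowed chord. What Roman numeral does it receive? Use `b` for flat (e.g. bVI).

bIII

In F# major scale degree 3 is A#; A is its lowered form, from F# minor. A–C#–E is a major chord — the form found in F# minor, not the diatonic iii (A#m). Borrowed into F# major it is written bIII.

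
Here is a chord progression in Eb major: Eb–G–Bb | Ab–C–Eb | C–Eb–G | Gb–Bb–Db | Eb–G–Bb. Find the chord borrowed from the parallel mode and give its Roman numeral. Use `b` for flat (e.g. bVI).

bIII

The diatonic triads in Eb major are Eb, Fm, Gm, Ab, Bb, Cm, Ddim. Of the given chords, Eb–G–Bb = Eb, Ab–C–Eb = Ab and C–Eb–G = Cm are diatonic. Gb–Bb–Db is not: scale degree 3 in Eb major carries Gm (iii). In Eb minor the chord on that degree is Gb, so here it functions as bIII, borrowed from the parallel minor.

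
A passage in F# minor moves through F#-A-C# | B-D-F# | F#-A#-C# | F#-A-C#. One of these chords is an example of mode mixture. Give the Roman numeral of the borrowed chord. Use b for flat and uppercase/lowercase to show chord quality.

I

F# minor has the diatonic set F#m, G#dim, A, Bm, C#, D, E (with V from harmonic minor). F#–A–C# = F#m and B–D–F# = Bm both belong to that set. F#–A#–C# is not: scale degree 1 in F# minor carries F#m (i). In F# major the chord on that degree is F#, so here it functions as I, borrowed from the parallel major.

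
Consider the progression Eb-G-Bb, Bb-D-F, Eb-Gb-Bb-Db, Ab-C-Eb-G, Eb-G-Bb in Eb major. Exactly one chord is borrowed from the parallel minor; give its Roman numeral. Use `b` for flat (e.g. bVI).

i7

The diatonic triads in Eb major are Eb, Fm, Gm, Ab, Bb, Cm, Ddim. Of the given chords, Eb–G–Bb = Eb, Bb–D–F = Bb and Ab–C–Eb–G = Abmaj7 are diatonic. Eb–Gb–Bb–Db is not: scale degree 1 in Eb major carries Eb (I). In Eb minor the chord on that degree is Ebm7, so here it functions as i7, borrowed from the parallel minor.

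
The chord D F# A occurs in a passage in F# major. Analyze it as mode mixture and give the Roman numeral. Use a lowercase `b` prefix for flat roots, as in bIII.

In F# major scale degree 6 is D#; D is its lowered form, from F# minor. The diatonic chord on degree 6 would be D#m (vi), but D–F#–A is the major chord from F# minor. As a borrowed chord it is labeled bVI.

bVI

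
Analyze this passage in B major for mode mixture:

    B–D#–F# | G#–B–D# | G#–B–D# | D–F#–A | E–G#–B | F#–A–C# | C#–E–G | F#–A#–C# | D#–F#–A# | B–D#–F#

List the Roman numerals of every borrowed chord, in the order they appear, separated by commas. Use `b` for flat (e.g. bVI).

bIII, v, ii°

In B major the diatonic chords are B, C#m, D#m, E, F#, G#m, A#dim. B–D#–F# = B, G#–B–D# = G#m, E–G#–B = E, F#–A#–C# = F# and D#–F#–A# = D#m are all diatonic. D–F#–A doesn't fit — on degree 3 B major would have D#m (iii). D is the degree-3 chord of B minor, so it is the borrowed bIII. But F#–A–C# is foreign: the diatonic V on degree 5 is F#, whereas F#m comes from B minor. It is labeled v. But C#–E–G is foreign: the diatonic ii on degree 2 is C#m, whereas C#dim comes from B minor. It is labeled ii°.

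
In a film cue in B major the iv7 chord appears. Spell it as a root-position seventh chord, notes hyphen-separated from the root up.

E-G-B-D

iv7 is built on scale degree 4, which is E in both B major and its parallel. In B minor the chord on E is E–G–B–D.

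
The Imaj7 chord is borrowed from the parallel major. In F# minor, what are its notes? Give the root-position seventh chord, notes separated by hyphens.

F#-A#-C#-E#

The root, F#, is scale degree 1 — the same note in F# minor and F# major; only the chord quality changes. Building the major-seventh chord from the parallel major on F#: F#–A#–C#–E#.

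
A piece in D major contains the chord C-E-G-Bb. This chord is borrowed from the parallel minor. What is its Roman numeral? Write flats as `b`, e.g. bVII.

The root C is the lowered 7th scale degree — diatonically D major has C# there. Diatonically D major has C#dim (vii°) on that degree; C–E–G–Bb is instead the dominant-seventh chord native to D minor, so it takes the label bVII7.

bVII7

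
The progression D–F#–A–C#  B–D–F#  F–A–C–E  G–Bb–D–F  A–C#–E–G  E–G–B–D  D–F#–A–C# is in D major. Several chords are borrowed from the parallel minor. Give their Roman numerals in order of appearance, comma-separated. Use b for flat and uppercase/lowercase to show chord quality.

bIIImaj7, iv7

The diatonic triads in D major are D, Em, F#m, G, A, Bm, C#dim. Of the given chords, D–F#–A–C# = Dmaj7, B–D–F# = Bm, A–C#–E–G = A7 and E–G–B–D = Em7 are diatonic. F–A–C–E is not: scale degree 3 in D major carries F#m (iii). In D minor the chord on that degree is Fmaj7, so here it functions as bIIImaj7, borrowed from the parallel minor. But G–Bb–D–F is foreign: the diatonic IV on degree 4 is G, whereas Gm7 comes from D minor. It is labeled iv7.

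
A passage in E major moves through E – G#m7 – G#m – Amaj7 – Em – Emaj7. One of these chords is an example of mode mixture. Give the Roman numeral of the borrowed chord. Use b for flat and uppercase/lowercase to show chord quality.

i

In E major the diatonic chords are E, F#m, G#m, A, B, C#m, D#dim. E, G#m7, G#m, Amaj7 and Emaj7 are all diatonic. Em (E–G–B) is not: scale degree 1 in E major carries E (I). In E minor the chord on that degree is Em, so here it functions as i, borrowed from the parallel minor.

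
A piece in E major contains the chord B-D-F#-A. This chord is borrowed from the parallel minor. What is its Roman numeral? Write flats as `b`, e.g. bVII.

The root B is the diatonic 5th degree of E major; the borrowing shows in the chord quality. The diatonic chord on degree 5 would be B (V), but B–D–F#–A is the minor-seventh chord from E minor. As a borrowed chord it is labeled v7.

v7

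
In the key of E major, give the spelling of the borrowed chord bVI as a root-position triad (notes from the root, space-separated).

C E G

Scale degree 6 in E major is C#. bVI uses the lowered form, C, taken from E minor. In E minor the chord on C is C–E–G.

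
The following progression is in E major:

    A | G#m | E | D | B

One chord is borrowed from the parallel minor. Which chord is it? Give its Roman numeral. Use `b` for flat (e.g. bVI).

E major has the diatonic set E, F#m, G#m, A, B, C#m, D#dim. A, G#m, E and B all belong to that set. But D (D–F#–A) is foreign: the diatonic vii° on degree 7 is D#dim, whereas D comes from E minor. It is labeled bVII.

bVII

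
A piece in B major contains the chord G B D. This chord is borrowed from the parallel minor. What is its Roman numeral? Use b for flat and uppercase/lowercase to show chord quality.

bVI

The root G is the lowered 6th scale degree — diatonically B major has G# there. G–B–D is a major chord — the form found in B minor, not the diatonic vi (G#m). Borrowed into B major it is written bVI.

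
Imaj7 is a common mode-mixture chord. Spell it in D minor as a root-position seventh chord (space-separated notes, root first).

D F# A C#

Imaj7 is built on scale degree 1, which is D in both D minor and its parallel. In D major the chord on D is D–F#–A–C#.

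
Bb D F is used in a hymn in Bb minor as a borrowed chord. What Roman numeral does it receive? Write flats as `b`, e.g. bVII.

I

Bb is scale degree 1 in Bb minor. Bb–D–F is a major chord — the form found in Bb major, not the diatonic i (Bbm). Borrowed into Bb minor it is written I.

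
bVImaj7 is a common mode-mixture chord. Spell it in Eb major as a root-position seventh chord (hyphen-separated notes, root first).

Scale degree 6 in Eb major is C. bVImaj7 uses the lowered form, Cb, taken from Eb minor. Stacking thirds in Eb minor on Cb gives Cb–Eb–Gb–Bb.

Cb-Eb-Gb-Bb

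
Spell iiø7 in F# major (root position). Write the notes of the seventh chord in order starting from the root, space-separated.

The root, G#, is scale degree 2 — the same note in F# major and F# minor; only the chord quality changes. In F# minor the chord on G# is G#–B–D–F#.

G# B D F#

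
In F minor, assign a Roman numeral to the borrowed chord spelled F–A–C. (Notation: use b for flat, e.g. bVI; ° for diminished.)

The root F is the diatonic 1st degree of F minor; the borrowing shows in the chord quality. The diatonic chord on degree 1 would be Fm (i), but F–A–C is the major chord from F major. As a borrowed chord it is labeled I.

I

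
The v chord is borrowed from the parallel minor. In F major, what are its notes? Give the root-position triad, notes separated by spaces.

v is built on scale degree 5, which is C in both F major and its parallel. Stacking thirds in F minor on C gives C–Eb–G.

C Eb G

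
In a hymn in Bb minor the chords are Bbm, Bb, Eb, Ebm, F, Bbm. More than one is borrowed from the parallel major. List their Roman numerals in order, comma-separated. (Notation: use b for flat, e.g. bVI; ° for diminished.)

The diatonic triads in Bb minor (with V from harmonic minor) are Bbm, Cdim, Db, Ebm, F, Gb, Ab. Of the given chords, Bbm, Ebm and F are diatonic. But Bb (Bb–D–F) is foreign: the diatonic i on degree 1 is Bbm, whereas Bb comes from Bb major. It is labeled I. Eb (Eb–G–Bb) is not: scale degree 4 in Bb minor carries Ebm (iv). In Bb major the chord on that degree is Eb, so here it functions as IV, borrowed from the parallel major.

I, IV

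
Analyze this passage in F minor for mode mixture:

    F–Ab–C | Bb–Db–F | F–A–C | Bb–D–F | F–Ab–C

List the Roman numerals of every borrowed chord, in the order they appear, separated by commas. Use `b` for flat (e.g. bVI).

F minor has the diatonic set Fm, Gdim, Ab, Bbm, C, Db, Eb (with V from harmonic minor). F–Ab–C = Fm and Bb–Db–F = Bbm both belong to that set. But F–A–C is foreign: the diatonic i on degree 1 is Fm, whereas F comes from F major. It is labeled I. Bb–D–F is not: scale degree 4 in F minor carries Bbm (iv). In F major the chord on that degree is Bb, so here it functions as IV, borrowed from the parallel major.

I, IV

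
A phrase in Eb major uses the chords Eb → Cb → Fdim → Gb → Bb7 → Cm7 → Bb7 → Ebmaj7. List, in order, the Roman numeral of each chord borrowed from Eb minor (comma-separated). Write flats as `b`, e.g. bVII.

The diatonic triads in Eb major are Eb, Fm, Gm, Ab, Bb, Cm, Ddim. Eb, Bb7, Cm7 and Ebmaj7 all belong to that set. Cb (Cb–Eb–Gb) is not: scale degree 6 in Eb major carries Cm (vi). In Eb minor the chord on that degree is Cb, so here it functions as bVI, borrowed from the parallel minor. But Fdim (F–Ab–Cb) is foreign: the diatonic ii on degree 2 is Fm, whereas Fdim comes from Eb minor. It is labeled ii°. Gb (Gb–Bb–Db) doesn't fit — on degree 3 Eb major would have Gm (iii). Gb is the degree-3 chord of Eb minor, so it is the borrowed bIII.

bVI, ii°, bIII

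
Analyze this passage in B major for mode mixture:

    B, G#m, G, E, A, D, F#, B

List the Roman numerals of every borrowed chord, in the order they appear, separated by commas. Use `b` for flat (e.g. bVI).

In B major the diatonic chords are B, C#m, D#m, E, F#, G#m, A#dim. B, G#m, E and F# all belong to that set. G (G–B–D) doesn't fit — on degree 6 B major would have G#m (vi). G is the degree-6 chord of B minor, so it is the borrowed bVI. But A (A–C#–E) is foreign: the diatonic vii° on degree 7 is A#dim, whereas A comes from B minor. It is labeled bVII. But D (D–F#–A) is foreign: the diatonic iii on degree 3 is D#m, whereas D comes from B minor. It is labeled bIII.

bVI, bVII, bIII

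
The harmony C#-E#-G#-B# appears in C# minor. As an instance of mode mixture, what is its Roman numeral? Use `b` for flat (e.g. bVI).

The root C# is the diatonic 1st degree of C# minor; the borrowing shows in the chord quality. The diatonic chord on degree 1 would be C#m (i), but C#–E#–G#–B# is the major-seventh chord from C# major. As a borrowed chord it is labeled Imaj7.

Imaj7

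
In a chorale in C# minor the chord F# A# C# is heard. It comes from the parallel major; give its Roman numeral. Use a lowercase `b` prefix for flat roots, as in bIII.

IV

The root F# is the diatonic 4th degree of C# minor; the borrowing shows in the chord quality. F#–A#–C# is a major chord — the form found in C# major, not the diatonic iv (F#m). Borrowed into C# minor it is written IV.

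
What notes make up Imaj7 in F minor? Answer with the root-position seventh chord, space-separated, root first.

F A C E

Imaj7 is built on scale degree 1, which is F in both F minor and its parallel. Building the major-seventh chord from the parallel major on F: F–A–C–E.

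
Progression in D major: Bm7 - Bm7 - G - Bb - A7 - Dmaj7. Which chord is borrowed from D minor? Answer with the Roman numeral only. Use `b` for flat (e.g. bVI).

bVI

In D major the diatonic chords are D, Em, F#m, G, A, Bm, C#dim. Bm7, G, A7 and Dmaj7 all belong to that set. Bb (Bb–D–F) doesn't fit — on degree 6 D major would have Bm (vi). Bb is the degree-6 chord of D minor, so it is the borrowed bVI.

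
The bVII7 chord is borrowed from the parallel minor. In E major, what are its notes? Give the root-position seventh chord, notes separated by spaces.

Scale degree 7 in E major is D#. bVII7 uses the lowered form, D, taken from E minor. Building the dominant-seventh chord from the parallel minor on D: D–F#–A–C.

D F# A C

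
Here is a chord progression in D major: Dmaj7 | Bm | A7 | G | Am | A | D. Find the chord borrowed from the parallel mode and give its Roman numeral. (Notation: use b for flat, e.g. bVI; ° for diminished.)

D major has the diatonic set D, Em, F#m, G, A, Bm, C#dim. Dmaj7, Bm, A7, G, A and D are all diatonic. Am (A–C–E) is not: scale degree 5 in D major carries A (V). In D minor the chord on that degree is Am, so here it functions as v, borrowed from the parallel minor.

v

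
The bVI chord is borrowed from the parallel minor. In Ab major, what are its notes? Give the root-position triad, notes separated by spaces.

Fb Ab Cb

Scale degree 6 in Ab major is F. bVI uses the lowered form, Fb, taken from Ab minor. In Ab minor the chord on Fb is Fb–Ab–Cb.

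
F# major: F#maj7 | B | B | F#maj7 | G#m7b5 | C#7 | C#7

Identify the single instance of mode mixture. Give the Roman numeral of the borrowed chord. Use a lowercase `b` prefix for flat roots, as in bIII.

In F# major the diatonic chords are F#, G#m, A#m, B, C#, D#m, E#dim. F#maj7, B and C#7 all belong to that set. G#m7b5 (G#–B–D–F#) is not: scale degree 2 in F# major carries G#m (ii). In F# minor the chord on that degree is G#m7b5, so here it functions as iiø7, borrowed from the parallel minor.

iiø7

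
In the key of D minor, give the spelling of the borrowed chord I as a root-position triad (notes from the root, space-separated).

The root, D, is scale degree 1 — the same note in D minor and D major; only the chord quality changes. Stacking thirds in D major on D gives D–F#–A.

D F# A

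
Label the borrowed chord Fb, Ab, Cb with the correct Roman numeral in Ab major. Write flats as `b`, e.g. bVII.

In Ab major scale degree 6 is F; Fb is its lowered form, from Ab minor. Fb–Ab–Cb is a major chord — the form found in Ab minor, not the diatonic vi (Fm). Borrowed into Ab major it is written bVI.

bVI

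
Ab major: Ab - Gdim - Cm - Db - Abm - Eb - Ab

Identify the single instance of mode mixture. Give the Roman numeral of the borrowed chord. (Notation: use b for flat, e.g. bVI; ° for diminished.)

In Ab major the diatonic chords are Ab, Bbm, Cm, Db, Eb, Fm, Gdim. Of the given chords, Ab, Gdim, Cm, Db and Eb are diatonic. Abm (Ab–Cb–Eb) is not: scale degree 1 in Ab major carries Ab (I). In Ab minor the chord on that degree is Abm, so here it functions as i, borrowed from the parallel minor.

i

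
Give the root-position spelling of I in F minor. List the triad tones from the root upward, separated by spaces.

F A C

The root, F, is scale degree 1 — the same note in F minor and F major; only the chord quality changes. Stacking thirds in F major on F gives F–A–C.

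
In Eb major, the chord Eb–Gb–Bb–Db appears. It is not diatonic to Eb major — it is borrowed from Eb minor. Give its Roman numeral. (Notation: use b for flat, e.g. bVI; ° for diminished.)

The root Eb is the diatonic 1st degree of Eb major; the borrowing shows in the chord quality. Eb–Gb–Bb–Db is a minor-seventh chord — the form found in Eb minor, not the diatonic I (Eb). Borrowed into Eb major it is written i7.

i7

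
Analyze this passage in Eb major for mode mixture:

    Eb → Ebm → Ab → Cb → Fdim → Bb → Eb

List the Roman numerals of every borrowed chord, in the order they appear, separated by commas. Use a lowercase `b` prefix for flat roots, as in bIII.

In Eb major the diatonic chords are Eb, Fm, Gm, Ab, Bb, Cm, Ddim. Eb, Ab and Bb all belong to that set. Ebm (Eb–Gb–Bb) is not: scale degree 1 in Eb major carries Eb (I). In Eb minor the chord on that degree is Ebm, so here it functions as i, borrowed from the parallel minor. Cb (Cb–Eb–Gb) doesn't fit — on degree 6 Eb major would have Cm (vi). Cb is the degree-6 chord of Eb minor, so it is the borrowed bVI. But Fdim (F–Ab–Cb) is foreign: the diatonic ii on degree 2 is Fm, whereas Fdim comes from Eb minor. It is labeled ii°.

i, bVI, ii°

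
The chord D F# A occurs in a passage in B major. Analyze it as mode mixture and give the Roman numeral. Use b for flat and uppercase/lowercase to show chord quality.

The root D is the lowered 3rd scale degree — diatonically B major has D# there. Diatonically B major has D#m (iii) on that degree; D–F#–A is instead the major chord native to B minor, so it takes the label bIII.

bIII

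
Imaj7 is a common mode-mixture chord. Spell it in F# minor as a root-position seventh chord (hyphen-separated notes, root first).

F#-A#-C#-E#

Imaj7 is built on scale degree 1, which is F# in both F# minor and its parallel. Building the major-seventh chord from the parallel major on F#: F#–A#–C#–E#.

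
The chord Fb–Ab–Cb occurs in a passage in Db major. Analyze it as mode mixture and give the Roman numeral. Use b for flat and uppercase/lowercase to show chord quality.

bIII

The root Fb is the lowered 3rd scale degree — diatonically Db major has F there. Diatonically Db major has Fm (iii) on that degree; Fb–Ab–Cb is instead the major chord native to Db minor, so it takes the label bIII.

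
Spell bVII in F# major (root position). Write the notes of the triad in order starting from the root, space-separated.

E G# B

The root of bVII is the lowered 7th degree: E# becomes E. Stacking thirds in F# minor on E gives E–G#–B.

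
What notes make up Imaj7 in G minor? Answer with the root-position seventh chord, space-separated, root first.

G B D F#

Imaj7 is built on scale degree 1, which is G in both G minor and its parallel. Building the major-seventh chord from the parallel major on G: G–B–D–F#.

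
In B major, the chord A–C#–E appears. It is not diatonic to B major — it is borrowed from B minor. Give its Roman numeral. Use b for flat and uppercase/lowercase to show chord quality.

The root A is the lowered 7th scale degree — diatonically B major has A# there. The diatonic chord on degree 7 would be A#dim (vii°), but A–C#–E is the major chord from B minor. As a borrowed chord it is labeled bVII.

bVII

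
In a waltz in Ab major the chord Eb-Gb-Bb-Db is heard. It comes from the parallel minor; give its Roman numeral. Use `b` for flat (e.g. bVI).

v7

The root Eb is the diatonic 5th degree of Ab major; the borrowing shows in the chord quality. The diatonic chord on degree 5 would be Eb (V), but Eb–Gb–Bb–Db is the minor-seventh chord from Ab minor. As a borrowed chord it is labeled v7.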